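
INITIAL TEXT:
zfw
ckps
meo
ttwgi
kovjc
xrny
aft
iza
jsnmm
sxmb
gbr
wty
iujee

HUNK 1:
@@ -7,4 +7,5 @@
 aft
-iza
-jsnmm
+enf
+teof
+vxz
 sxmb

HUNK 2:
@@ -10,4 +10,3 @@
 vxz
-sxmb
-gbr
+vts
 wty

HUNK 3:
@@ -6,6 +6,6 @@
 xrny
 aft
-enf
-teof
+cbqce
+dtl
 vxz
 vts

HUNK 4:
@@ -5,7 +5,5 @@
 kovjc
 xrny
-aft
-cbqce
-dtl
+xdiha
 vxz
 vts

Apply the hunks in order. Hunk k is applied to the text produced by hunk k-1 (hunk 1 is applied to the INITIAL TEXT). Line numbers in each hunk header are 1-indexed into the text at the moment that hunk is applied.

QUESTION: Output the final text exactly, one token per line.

Hunk 1: at line 7 remove [iza,jsnmm] add [enf,teof,vxz] -> 14 lines: zfw ckps meo ttwgi kovjc xrny aft enf teof vxz sxmb gbr wty iujee
Hunk 2: at line 10 remove [sxmb,gbr] add [vts] -> 13 lines: zfw ckps meo ttwgi kovjc xrny aft enf teof vxz vts wty iujee
Hunk 3: at line 6 remove [enf,teof] add [cbqce,dtl] -> 13 lines: zfw ckps meo ttwgi kovjc xrny aft cbqce dtl vxz vts wty iujee
Hunk 4: at line 5 remove [aft,cbqce,dtl] add [xdiha] -> 11 lines: zfw ckps meo ttwgi kovjc xrny xdiha vxz vts wty iujee

Answer: zfw
ckps
meo
ttwgi
kovjc
xrny
xdiha
vxz
vts
wty
iujee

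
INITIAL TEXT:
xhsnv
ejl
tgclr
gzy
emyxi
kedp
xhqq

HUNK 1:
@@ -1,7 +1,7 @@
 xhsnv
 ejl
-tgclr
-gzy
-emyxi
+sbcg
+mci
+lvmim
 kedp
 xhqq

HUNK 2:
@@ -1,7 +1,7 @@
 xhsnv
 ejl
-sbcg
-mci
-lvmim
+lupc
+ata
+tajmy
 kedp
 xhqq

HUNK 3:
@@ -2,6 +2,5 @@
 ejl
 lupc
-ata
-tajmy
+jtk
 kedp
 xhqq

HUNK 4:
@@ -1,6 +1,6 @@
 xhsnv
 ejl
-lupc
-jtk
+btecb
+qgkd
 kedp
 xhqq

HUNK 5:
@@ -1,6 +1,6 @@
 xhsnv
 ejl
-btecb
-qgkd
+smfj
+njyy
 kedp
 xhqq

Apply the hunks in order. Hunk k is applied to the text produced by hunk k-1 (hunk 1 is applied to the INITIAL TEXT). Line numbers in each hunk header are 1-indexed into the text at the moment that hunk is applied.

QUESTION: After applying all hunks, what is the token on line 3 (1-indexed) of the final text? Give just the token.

Hunk 1: at line 1 remove [tgclr,gzy,emyxi] add [sbcg,mci,lvmim] -> 7 lines: xhsnv ejl sbcg mci lvmim kedp xhqq
Hunk 2: at line 1 remove [sbcg,mci,lvmim] add [lupc,ata,tajmy] -> 7 lines: xhsnv ejl lupc ata tajmy kedp xhqq
Hunk 3: at line 2 remove [ata,tajmy] add [jtk] -> 6 lines: xhsnv ejl lupc jtk kedp xhqq
Hunk 4: at line 1 remove [lupc,jtk] add [btecb,qgkd] -> 6 lines: xhsnv ejl btecb qgkd kedp xhqq
Hunk 5: at line 1 remove [btecb,qgkd] add [smfj,njyy] -> 6 lines: xhsnv ejl smfj njyy kedp xhqq
Final line 3: smfj

Answer: smfj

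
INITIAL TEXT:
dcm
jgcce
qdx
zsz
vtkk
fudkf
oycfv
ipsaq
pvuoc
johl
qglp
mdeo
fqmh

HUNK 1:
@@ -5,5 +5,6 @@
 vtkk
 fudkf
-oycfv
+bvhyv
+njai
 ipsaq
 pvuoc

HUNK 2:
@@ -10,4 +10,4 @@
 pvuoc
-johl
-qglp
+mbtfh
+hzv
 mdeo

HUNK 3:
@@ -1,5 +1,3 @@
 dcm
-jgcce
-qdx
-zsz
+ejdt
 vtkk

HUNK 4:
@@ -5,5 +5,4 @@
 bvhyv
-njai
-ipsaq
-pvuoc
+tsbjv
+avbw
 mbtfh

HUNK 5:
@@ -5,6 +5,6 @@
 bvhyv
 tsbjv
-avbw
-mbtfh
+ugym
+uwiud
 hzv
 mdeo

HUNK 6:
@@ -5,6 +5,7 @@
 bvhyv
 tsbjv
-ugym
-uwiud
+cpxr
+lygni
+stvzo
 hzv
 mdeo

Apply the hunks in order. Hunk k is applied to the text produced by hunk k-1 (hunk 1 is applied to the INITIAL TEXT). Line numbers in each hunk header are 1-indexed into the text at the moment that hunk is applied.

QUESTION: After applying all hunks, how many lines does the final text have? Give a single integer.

Answer: 12

Derivation:
Hunk 1: at line 5 remove [oycfv] add [bvhyv,njai] -> 14 lines: dcm jgcce qdx zsz vtkk fudkf bvhyv njai ipsaq pvuoc johl qglp mdeo fqmh
Hunk 2: at line 10 remove [johl,qglp] add [mbtfh,hzv] -> 14 lines: dcm jgcce qdx zsz vtkk fudkf bvhyv njai ipsaq pvuoc mbtfh hzv mdeo fqmh
Hunk 3: at line 1 remove [jgcce,qdx,zsz] add [ejdt] -> 12 lines: dcm ejdt vtkk fudkf bvhyv njai ipsaq pvuoc mbtfh hzv mdeo fqmh
Hunk 4: at line 5 remove [njai,ipsaq,pvuoc] add [tsbjv,avbw] -> 11 lines: dcm ejdt vtkk fudkf bvhyv tsbjv avbw mbtfh hzv mdeo fqmh
Hunk 5: at line 5 remove [avbw,mbtfh] add [ugym,uwiud] -> 11 lines: dcm ejdt vtkk fudkf bvhyv tsbjv ugym uwiud hzv mdeo fqmh
Hunk 6: at line 5 remove [ugym,uwiud] add [cpxr,lygni,stvzo] -> 12 lines: dcm ejdt vtkk fudkf bvhyv tsbjv cpxr lygni stvzo hzv mdeo fqmh
Final line count: 12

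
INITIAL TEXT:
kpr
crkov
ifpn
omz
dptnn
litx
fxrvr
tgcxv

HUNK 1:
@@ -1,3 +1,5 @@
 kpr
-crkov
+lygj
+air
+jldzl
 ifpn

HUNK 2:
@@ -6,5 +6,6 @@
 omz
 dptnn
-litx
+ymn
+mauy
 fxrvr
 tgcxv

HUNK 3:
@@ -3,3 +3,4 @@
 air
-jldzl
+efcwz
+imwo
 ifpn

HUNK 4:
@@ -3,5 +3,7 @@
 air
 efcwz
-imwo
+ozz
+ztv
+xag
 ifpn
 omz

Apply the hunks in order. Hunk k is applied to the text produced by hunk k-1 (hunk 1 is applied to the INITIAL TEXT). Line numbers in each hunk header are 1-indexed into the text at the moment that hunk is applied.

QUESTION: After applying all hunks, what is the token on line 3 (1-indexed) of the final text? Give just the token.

Hunk 1: at line 1 remove [crkov] add [lygj,air,jldzl] -> 10 lines: kpr lygj air jldzl ifpn omz dptnn litx fxrvr tgcxv
Hunk 2: at line 6 remove [litx] add [ymn,mauy] -> 11 lines: kpr lygj air jldzl ifpn omz dptnn ymn mauy fxrvr tgcxv
Hunk 3: at line 3 remove [jldzl] add [efcwz,imwo] -> 12 lines: kpr lygj air efcwz imwo ifpn omz dptnn ymn mauy fxrvr tgcxv
Hunk 4: at line 3 remove [imwo] add [ozz,ztv,xag] -> 14 lines: kpr lygj air efcwz ozz ztv xag ifpn omz dptnn ymn mauy fxrvr tgcxv
Final line 3: air

Answer: air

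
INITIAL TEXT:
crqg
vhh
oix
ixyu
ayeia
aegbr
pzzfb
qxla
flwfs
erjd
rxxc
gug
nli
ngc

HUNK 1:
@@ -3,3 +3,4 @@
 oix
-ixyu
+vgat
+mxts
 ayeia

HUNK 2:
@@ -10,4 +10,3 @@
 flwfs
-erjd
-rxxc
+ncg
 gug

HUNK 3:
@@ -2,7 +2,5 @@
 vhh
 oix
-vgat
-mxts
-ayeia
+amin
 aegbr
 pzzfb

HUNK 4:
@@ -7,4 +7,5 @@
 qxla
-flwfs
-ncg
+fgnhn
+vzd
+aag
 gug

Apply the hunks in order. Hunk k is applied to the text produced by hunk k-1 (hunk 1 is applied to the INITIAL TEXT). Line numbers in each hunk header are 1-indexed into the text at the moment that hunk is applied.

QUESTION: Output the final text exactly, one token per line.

Answer: crqg
vhh
oix
amin
aegbr
pzzfb
qxla
fgnhn
vzd
aag
gug
nli
ngc

Derivation:
Hunk 1: at line 3 remove [ixyu] add [vgat,mxts] -> 15 lines: crqg vhh oix vgat mxts ayeia aegbr pzzfb qxla flwfs erjd rxxc gug nli ngc
Hunk 2: at line 10 remove [erjd,rxxc] add [ncg] -> 14 lines: crqg vhh oix vgat mxts ayeia aegbr pzzfb qxla flwfs ncg gug nli ngc
Hunk 3: at line 2 remove [vgat,mxts,ayeia] add [amin] -> 12 lines: crqg vhh oix amin aegbr pzzfb qxla flwfs ncg gug nli ngc
Hunk 4: at line 7 remove [flwfs,ncg] add [fgnhn,vzd,aag] -> 13 lines: crqg vhh oix amin aegbr pzzfb qxla fgnhn vzd aag gug nli ngc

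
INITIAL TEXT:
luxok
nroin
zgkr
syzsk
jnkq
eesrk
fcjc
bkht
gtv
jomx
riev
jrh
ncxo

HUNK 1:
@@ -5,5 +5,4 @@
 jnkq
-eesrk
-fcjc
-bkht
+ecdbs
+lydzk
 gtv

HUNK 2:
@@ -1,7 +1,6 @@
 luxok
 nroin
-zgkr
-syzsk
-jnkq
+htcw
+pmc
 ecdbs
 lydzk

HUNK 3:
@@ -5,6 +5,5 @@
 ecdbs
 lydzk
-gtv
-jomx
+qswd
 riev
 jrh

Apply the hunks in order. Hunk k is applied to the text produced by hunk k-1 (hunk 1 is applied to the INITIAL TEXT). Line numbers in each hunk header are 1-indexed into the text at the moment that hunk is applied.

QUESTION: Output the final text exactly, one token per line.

Hunk 1: at line 5 remove [eesrk,fcjc,bkht] add [ecdbs,lydzk] -> 12 lines: luxok nroin zgkr syzsk jnkq ecdbs lydzk gtv jomx riev jrh ncxo
Hunk 2: at line 1 remove [zgkr,syzsk,jnkq] add [htcw,pmc] -> 11 lines: luxok nroin htcw pmc ecdbs lydzk gtv jomx riev jrh ncxo
Hunk 3: at line 5 remove [gtv,jomx] add [qswd] -> 10 lines: luxok nroin htcw pmc ecdbs lydzk qswd riev jrh ncxo

Answer: luxok
nroin
htcw
pmc
ecdbs
lydzk
qswd
riev
jrh
ncxo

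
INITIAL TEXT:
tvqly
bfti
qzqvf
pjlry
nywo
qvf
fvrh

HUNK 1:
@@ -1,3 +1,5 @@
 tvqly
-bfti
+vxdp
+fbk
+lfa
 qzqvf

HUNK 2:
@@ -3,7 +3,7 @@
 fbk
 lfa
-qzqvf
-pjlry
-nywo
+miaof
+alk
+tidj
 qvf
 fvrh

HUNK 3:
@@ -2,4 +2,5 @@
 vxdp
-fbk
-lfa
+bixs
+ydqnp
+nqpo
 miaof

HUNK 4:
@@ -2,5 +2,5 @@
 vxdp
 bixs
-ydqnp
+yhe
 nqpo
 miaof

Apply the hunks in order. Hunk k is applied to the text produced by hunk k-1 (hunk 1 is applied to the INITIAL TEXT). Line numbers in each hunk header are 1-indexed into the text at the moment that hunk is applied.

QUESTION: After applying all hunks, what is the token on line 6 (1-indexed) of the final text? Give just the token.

Hunk 1: at line 1 remove [bfti] add [vxdp,fbk,lfa] -> 9 lines: tvqly vxdp fbk lfa qzqvf pjlry nywo qvf fvrh
Hunk 2: at line 3 remove [qzqvf,pjlry,nywo] add [miaof,alk,tidj] -> 9 lines: tvqly vxdp fbk lfa miaof alk tidj qvf fvrh
Hunk 3: at line 2 remove [fbk,lfa] add [bixs,ydqnp,nqpo] -> 10 lines: tvqly vxdp bixs ydqnp nqpo miaof alk tidj qvf fvrh
Hunk 4: at line 2 remove [ydqnp] add [yhe] -> 10 lines: tvqly vxdp bixs yhe nqpo miaof alk tidj qvf fvrh
Final line 6: miaof

Answer: miaof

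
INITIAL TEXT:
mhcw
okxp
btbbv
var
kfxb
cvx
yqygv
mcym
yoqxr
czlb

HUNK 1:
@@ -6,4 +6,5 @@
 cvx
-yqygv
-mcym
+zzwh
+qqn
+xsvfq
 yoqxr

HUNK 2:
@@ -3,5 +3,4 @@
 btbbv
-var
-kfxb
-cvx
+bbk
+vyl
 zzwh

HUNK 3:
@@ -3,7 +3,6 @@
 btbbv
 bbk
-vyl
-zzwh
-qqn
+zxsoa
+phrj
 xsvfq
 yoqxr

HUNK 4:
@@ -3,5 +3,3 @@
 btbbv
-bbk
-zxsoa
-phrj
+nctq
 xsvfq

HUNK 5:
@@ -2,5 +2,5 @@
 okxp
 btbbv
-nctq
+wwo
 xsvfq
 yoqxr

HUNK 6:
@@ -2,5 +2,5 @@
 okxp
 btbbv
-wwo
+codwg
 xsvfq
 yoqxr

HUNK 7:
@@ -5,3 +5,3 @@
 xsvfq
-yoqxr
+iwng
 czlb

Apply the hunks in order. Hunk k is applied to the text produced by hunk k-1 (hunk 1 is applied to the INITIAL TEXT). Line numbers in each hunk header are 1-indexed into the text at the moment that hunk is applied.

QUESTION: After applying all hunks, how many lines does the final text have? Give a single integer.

Answer: 7

Derivation:
Hunk 1: at line 6 remove [yqygv,mcym] add [zzwh,qqn,xsvfq] -> 11 lines: mhcw okxp btbbv var kfxb cvx zzwh qqn xsvfq yoqxr czlb
Hunk 2: at line 3 remove [var,kfxb,cvx] add [bbk,vyl] -> 10 lines: mhcw okxp btbbv bbk vyl zzwh qqn xsvfq yoqxr czlb
Hunk 3: at line 3 remove [vyl,zzwh,qqn] add [zxsoa,phrj] -> 9 lines: mhcw okxp btbbv bbk zxsoa phrj xsvfq yoqxr czlb
Hunk 4: at line 3 remove [bbk,zxsoa,phrj] add [nctq] -> 7 lines: mhcw okxp btbbv nctq xsvfq yoqxr czlb
Hunk 5: at line 2 remove [nctq] add [wwo] -> 7 lines: mhcw okxp btbbv wwo xsvfq yoqxr czlb
Hunk 6: at line 2 remove [wwo] add [codwg] -> 7 lines: mhcw okxp btbbv codwg xsvfq yoqxr czlb
Hunk 7: at line 5 remove [yoqxr] add [iwng] -> 7 lines: mhcw okxp btbbv codwg xsvfq iwng czlb
Final line count: 7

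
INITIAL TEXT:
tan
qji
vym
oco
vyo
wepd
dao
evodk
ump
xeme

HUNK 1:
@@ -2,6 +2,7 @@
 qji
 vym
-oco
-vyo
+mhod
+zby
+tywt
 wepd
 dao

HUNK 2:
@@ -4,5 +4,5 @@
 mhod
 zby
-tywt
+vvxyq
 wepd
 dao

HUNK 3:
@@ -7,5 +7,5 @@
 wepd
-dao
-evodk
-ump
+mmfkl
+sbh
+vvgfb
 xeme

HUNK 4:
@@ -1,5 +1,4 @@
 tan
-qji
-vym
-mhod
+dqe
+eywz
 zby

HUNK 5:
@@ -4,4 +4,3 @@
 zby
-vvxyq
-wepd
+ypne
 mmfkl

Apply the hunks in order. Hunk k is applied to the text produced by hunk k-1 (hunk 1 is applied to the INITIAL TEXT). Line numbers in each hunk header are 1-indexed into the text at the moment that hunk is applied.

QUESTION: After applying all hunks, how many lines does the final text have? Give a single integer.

Answer: 9

Derivation:
Hunk 1: at line 2 remove [oco,vyo] add [mhod,zby,tywt] -> 11 lines: tan qji vym mhod zby tywt wepd dao evodk ump xeme
Hunk 2: at line 4 remove [tywt] add [vvxyq] -> 11 lines: tan qji vym mhod zby vvxyq wepd dao evodk ump xeme
Hunk 3: at line 7 remove [dao,evodk,ump] add [mmfkl,sbh,vvgfb] -> 11 lines: tan qji vym mhod zby vvxyq wepd mmfkl sbh vvgfb xeme
Hunk 4: at line 1 remove [qji,vym,mhod] add [dqe,eywz] -> 10 lines: tan dqe eywz zby vvxyq wepd mmfkl sbh vvgfb xeme
Hunk 5: at line 4 remove [vvxyq,wepd] add [ypne] -> 9 lines: tan dqe eywz zby ypne mmfkl sbh vvgfb xeme
Final line count: 9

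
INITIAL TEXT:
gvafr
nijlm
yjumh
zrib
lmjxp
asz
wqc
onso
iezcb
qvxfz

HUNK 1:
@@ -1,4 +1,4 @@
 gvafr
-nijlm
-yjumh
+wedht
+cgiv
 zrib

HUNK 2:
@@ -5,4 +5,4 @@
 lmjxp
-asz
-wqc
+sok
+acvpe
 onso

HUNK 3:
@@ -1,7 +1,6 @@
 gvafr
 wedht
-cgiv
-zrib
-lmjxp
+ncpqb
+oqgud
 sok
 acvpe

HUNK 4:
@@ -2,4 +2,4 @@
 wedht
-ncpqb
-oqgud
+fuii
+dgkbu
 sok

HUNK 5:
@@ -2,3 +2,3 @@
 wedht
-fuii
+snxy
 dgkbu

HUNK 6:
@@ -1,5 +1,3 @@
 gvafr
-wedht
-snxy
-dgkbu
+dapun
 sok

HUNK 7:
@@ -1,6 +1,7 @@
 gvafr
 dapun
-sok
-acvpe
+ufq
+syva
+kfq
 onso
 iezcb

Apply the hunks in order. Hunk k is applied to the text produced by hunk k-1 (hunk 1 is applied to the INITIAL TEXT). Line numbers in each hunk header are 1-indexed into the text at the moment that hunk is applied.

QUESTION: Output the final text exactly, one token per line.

Hunk 1: at line 1 remove [nijlm,yjumh] add [wedht,cgiv] -> 10 lines: gvafr wedht cgiv zrib lmjxp asz wqc onso iezcb qvxfz
Hunk 2: at line 5 remove [asz,wqc] add [sok,acvpe] -> 10 lines: gvafr wedht cgiv zrib lmjxp sok acvpe onso iezcb qvxfz
Hunk 3: at line 1 remove [cgiv,zrib,lmjxp] add [ncpqb,oqgud] -> 9 lines: gvafr wedht ncpqb oqgud sok acvpe onso iezcb qvxfz
Hunk 4: at line 2 remove [ncpqb,oqgud] add [fuii,dgkbu] -> 9 lines: gvafr wedht fuii dgkbu sok acvpe onso iezcb qvxfz
Hunk 5: at line 2 remove [fuii] add [snxy] -> 9 lines: gvafr wedht snxy dgkbu sok acvpe onso iezcb qvxfz
Hunk 6: at line 1 remove [wedht,snxy,dgkbu] add [dapun] -> 7 lines: gvafr dapun sok acvpe onso iezcb qvxfz
Hunk 7: at line 1 remove [sok,acvpe] add [ufq,syva,kfq] -> 8 lines: gvafr dapun ufq syva kfq onso iezcb qvxfz

Answer: gvafr
dapun
ufq
syva
kfq
onso
iezcb
qvxfz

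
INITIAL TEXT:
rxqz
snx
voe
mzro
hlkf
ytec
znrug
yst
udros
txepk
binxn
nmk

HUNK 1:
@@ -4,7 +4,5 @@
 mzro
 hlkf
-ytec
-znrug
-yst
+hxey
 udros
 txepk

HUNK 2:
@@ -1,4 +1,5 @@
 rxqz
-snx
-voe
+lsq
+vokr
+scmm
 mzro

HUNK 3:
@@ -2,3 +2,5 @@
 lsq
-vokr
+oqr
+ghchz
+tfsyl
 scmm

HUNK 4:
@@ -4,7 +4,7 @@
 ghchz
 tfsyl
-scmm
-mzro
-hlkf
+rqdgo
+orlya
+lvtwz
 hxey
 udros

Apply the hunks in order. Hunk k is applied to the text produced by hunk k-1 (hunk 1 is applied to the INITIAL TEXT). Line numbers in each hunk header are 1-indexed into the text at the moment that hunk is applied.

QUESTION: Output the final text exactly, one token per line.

Answer: rxqz
lsq
oqr
ghchz
tfsyl
rqdgo
orlya
lvtwz
hxey
udros
txepk
binxn
nmk

Derivation:
Hunk 1: at line 4 remove [ytec,znrug,yst] add [hxey] -> 10 lines: rxqz snx voe mzro hlkf hxey udros txepk binxn nmk
Hunk 2: at line 1 remove [snx,voe] add [lsq,vokr,scmm] -> 11 lines: rxqz lsq vokr scmm mzro hlkf hxey udros txepk binxn nmk
Hunk 3: at line 2 remove [vokr] add [oqr,ghchz,tfsyl] -> 13 lines: rxqz lsq oqr ghchz tfsyl scmm mzro hlkf hxey udros txepk binxn nmk
Hunk 4: at line 4 remove [scmm,mzro,hlkf] add [rqdgo,orlya,lvtwz] -> 13 lines: rxqz lsq oqr ghchz tfsyl rqdgo orlya lvtwz hxey udros txepk binxn nmk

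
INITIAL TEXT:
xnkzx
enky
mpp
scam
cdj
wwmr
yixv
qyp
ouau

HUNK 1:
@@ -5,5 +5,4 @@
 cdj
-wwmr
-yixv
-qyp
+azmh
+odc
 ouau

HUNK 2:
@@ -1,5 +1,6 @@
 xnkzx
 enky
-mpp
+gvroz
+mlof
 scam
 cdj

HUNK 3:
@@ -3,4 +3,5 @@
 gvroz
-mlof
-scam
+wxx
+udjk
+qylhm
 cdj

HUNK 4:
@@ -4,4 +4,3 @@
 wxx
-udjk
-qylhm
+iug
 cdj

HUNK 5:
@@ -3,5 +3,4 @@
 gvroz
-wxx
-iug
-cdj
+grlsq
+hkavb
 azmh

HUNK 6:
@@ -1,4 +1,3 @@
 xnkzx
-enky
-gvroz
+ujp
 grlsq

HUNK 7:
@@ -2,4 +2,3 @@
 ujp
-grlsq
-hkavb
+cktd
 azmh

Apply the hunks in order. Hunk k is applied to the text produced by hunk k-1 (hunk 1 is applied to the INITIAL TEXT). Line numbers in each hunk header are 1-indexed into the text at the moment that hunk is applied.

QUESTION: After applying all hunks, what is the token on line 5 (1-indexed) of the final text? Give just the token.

Hunk 1: at line 5 remove [wwmr,yixv,qyp] add [azmh,odc] -> 8 lines: xnkzx enky mpp scam cdj azmh odc ouau
Hunk 2: at line 1 remove [mpp] add [gvroz,mlof] -> 9 lines: xnkzx enky gvroz mlof scam cdj azmh odc ouau
Hunk 3: at line 3 remove [mlof,scam] add [wxx,udjk,qylhm] -> 10 lines: xnkzx enky gvroz wxx udjk qylhm cdj azmh odc ouau
Hunk 4: at line 4 remove [udjk,qylhm] add [iug] -> 9 lines: xnkzx enky gvroz wxx iug cdj azmh odc ouau
Hunk 5: at line 3 remove [wxx,iug,cdj] add [grlsq,hkavb] -> 8 lines: xnkzx enky gvroz grlsq hkavb azmh odc ouau
Hunk 6: at line 1 remove [enky,gvroz] add [ujp] -> 7 lines: xnkzx ujp grlsq hkavb azmh odc ouau
Hunk 7: at line 2 remove [grlsq,hkavb] add [cktd] -> 6 lines: xnkzx ujp cktd azmh odc ouau
Final line 5: odc

Answer: odc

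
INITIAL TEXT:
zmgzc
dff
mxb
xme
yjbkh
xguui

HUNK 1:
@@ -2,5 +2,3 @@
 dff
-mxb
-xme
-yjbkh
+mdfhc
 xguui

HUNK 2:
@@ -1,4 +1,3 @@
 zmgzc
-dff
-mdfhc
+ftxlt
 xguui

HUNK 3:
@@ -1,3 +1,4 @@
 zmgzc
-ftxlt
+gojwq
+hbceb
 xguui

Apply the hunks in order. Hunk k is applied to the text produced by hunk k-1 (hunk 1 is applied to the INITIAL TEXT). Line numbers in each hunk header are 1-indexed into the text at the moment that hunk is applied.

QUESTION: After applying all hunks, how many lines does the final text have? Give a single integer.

Hunk 1: at line 2 remove [mxb,xme,yjbkh] add [mdfhc] -> 4 lines: zmgzc dff mdfhc xguui
Hunk 2: at line 1 remove [dff,mdfhc] add [ftxlt] -> 3 lines: zmgzc ftxlt xguui
Hunk 3: at line 1 remove [ftxlt] add [gojwq,hbceb] -> 4 lines: zmgzc gojwq hbceb xguui
Final line count: 4

Answer: 4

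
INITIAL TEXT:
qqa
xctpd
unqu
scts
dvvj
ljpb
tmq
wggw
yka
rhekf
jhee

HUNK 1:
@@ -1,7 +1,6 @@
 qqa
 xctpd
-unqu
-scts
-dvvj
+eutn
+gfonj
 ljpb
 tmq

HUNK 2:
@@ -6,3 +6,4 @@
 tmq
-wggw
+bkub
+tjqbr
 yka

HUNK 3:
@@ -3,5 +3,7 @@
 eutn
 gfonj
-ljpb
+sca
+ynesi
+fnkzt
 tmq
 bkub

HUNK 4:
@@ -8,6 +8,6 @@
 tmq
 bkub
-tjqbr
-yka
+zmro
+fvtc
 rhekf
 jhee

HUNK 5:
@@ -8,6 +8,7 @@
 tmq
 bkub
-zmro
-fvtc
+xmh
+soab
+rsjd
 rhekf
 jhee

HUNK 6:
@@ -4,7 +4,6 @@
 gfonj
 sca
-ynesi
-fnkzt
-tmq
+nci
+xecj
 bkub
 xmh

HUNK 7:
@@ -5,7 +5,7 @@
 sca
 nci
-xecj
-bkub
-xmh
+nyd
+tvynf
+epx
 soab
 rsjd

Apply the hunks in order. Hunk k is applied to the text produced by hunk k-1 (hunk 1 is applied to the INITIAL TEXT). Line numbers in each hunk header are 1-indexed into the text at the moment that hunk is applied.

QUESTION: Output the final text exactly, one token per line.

Hunk 1: at line 1 remove [unqu,scts,dvvj] add [eutn,gfonj] -> 10 lines: qqa xctpd eutn gfonj ljpb tmq wggw yka rhekf jhee
Hunk 2: at line 6 remove [wggw] add [bkub,tjqbr] -> 11 lines: qqa xctpd eutn gfonj ljpb tmq bkub tjqbr yka rhekf jhee
Hunk 3: at line 3 remove [ljpb] add [sca,ynesi,fnkzt] -> 13 lines: qqa xctpd eutn gfonj sca ynesi fnkzt tmq bkub tjqbr yka rhekf jhee
Hunk 4: at line 8 remove [tjqbr,yka] add [zmro,fvtc] -> 13 lines: qqa xctpd eutn gfonj sca ynesi fnkzt tmq bkub zmro fvtc rhekf jhee
Hunk 5: at line 8 remove [zmro,fvtc] add [xmh,soab,rsjd] -> 14 lines: qqa xctpd eutn gfonj sca ynesi fnkzt tmq bkub xmh soab rsjd rhekf jhee
Hunk 6: at line 4 remove [ynesi,fnkzt,tmq] add [nci,xecj] -> 13 lines: qqa xctpd eutn gfonj sca nci xecj bkub xmh soab rsjd rhekf jhee
Hunk 7: at line 5 remove [xecj,bkub,xmh] add [nyd,tvynf,epx] -> 13 lines: qqa xctpd eutn gfonj sca nci nyd tvynf epx soab rsjd rhekf jhee

Answer: qqa
xctpd
eutn
gfonj
sca
nci
nyd
tvynf
epx
soab
rsjd
rhekf
jhee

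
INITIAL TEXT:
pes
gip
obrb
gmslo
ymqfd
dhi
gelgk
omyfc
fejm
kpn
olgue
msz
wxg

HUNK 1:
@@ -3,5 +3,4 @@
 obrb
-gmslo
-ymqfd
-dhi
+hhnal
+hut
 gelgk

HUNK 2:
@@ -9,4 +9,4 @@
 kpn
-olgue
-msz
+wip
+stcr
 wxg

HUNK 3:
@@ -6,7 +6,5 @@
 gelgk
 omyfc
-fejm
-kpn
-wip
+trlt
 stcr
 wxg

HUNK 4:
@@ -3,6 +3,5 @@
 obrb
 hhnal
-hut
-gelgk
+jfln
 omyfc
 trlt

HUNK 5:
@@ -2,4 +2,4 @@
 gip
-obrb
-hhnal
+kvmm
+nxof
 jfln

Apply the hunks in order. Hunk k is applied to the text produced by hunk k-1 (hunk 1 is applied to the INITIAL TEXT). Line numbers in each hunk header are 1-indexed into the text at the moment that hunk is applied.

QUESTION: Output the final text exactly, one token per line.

Answer: pes
gip
kvmm
nxof
jfln
omyfc
trlt
stcr
wxg

Derivation:
Hunk 1: at line 3 remove [gmslo,ymqfd,dhi] add [hhnal,hut] -> 12 lines: pes gip obrb hhnal hut gelgk omyfc fejm kpn olgue msz wxg
Hunk 2: at line 9 remove [olgue,msz] add [wip,stcr] -> 12 lines: pes gip obrb hhnal hut gelgk omyfc fejm kpn wip stcr wxg
Hunk 3: at line 6 remove [fejm,kpn,wip] add [trlt] -> 10 lines: pes gip obrb hhnal hut gelgk omyfc trlt stcr wxg
Hunk 4: at line 3 remove [hut,gelgk] add [jfln] -> 9 lines: pes gip obrb hhnal jfln omyfc trlt stcr wxg
Hunk 5: at line 2 remove [obrb,hhnal] add [kvmm,nxof] -> 9 lines: pes gip kvmm nxof jfln omyfc trlt stcr wxg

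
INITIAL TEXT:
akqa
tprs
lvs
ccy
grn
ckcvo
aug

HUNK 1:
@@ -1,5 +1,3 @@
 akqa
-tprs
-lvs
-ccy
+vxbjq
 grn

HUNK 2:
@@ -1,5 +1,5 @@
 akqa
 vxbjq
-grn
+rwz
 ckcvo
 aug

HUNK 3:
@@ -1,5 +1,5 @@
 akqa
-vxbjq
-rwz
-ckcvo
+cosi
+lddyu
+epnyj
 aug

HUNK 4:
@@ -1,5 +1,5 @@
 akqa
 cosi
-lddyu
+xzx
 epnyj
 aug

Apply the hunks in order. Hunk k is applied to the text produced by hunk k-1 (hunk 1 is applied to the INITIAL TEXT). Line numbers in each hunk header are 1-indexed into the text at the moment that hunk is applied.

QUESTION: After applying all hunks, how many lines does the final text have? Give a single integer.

Answer: 5

Derivation:
Hunk 1: at line 1 remove [tprs,lvs,ccy] add [vxbjq] -> 5 lines: akqa vxbjq grn ckcvo aug
Hunk 2: at line 1 remove [grn] add [rwz] -> 5 lines: akqa vxbjq rwz ckcvo aug
Hunk 3: at line 1 remove [vxbjq,rwz,ckcvo] add [cosi,lddyu,epnyj] -> 5 lines: akqa cosi lddyu epnyj aug
Hunk 4: at line 1 remove [lddyu] add [xzx] -> 5 lines: akqa cosi xzx epnyj aug
Final line count: 5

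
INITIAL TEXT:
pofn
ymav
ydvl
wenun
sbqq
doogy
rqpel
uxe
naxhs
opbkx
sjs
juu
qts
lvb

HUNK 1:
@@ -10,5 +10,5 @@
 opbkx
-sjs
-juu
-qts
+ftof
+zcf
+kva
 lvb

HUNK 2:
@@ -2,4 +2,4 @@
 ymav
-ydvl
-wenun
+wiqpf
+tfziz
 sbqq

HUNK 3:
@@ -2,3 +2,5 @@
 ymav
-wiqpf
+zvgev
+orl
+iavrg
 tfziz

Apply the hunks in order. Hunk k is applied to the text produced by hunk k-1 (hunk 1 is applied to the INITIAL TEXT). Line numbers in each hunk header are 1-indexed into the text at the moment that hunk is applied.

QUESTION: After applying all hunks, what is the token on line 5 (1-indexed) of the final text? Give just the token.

Hunk 1: at line 10 remove [sjs,juu,qts] add [ftof,zcf,kva] -> 14 lines: pofn ymav ydvl wenun sbqq doogy rqpel uxe naxhs opbkx ftof zcf kva lvb
Hunk 2: at line 2 remove [ydvl,wenun] add [wiqpf,tfziz] -> 14 lines: pofn ymav wiqpf tfziz sbqq doogy rqpel uxe naxhs opbkx ftof zcf kva lvb
Hunk 3: at line 2 remove [wiqpf] add [zvgev,orl,iavrg] -> 16 lines: pofn ymav zvgev orl iavrg tfziz sbqq doogy rqpel uxe naxhs opbkx ftof zcf kva lvb
Final line 5: iavrg

Answer: iavrg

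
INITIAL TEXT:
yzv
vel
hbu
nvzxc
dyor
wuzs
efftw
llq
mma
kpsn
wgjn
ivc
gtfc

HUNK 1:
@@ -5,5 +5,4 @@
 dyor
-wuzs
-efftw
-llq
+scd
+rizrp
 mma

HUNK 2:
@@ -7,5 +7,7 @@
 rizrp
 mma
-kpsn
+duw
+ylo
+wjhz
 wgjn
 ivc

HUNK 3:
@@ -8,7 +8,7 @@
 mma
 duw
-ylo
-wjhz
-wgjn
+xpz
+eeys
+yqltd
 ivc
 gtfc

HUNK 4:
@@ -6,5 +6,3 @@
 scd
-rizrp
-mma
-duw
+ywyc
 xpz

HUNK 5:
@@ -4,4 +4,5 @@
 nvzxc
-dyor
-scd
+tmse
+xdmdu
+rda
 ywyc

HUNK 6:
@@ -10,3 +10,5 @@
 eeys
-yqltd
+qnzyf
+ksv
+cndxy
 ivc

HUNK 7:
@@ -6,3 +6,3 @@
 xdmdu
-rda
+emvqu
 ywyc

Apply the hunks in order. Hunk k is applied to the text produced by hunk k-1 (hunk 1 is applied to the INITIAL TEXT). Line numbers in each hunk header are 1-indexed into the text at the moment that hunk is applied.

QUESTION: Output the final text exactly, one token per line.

Answer: yzv
vel
hbu
nvzxc
tmse
xdmdu
emvqu
ywyc
xpz
eeys
qnzyf
ksv
cndxy
ivc
gtfc

Derivation:
Hunk 1: at line 5 remove [wuzs,efftw,llq] add [scd,rizrp] -> 12 lines: yzv vel hbu nvzxc dyor scd rizrp mma kpsn wgjn ivc gtfc
Hunk 2: at line 7 remove [kpsn] add [duw,ylo,wjhz] -> 14 lines: yzv vel hbu nvzxc dyor scd rizrp mma duw ylo wjhz wgjn ivc gtfc
Hunk 3: at line 8 remove [ylo,wjhz,wgjn] add [xpz,eeys,yqltd] -> 14 lines: yzv vel hbu nvzxc dyor scd rizrp mma duw xpz eeys yqltd ivc gtfc
Hunk 4: at line 6 remove [rizrp,mma,duw] add [ywyc] -> 12 lines: yzv vel hbu nvzxc dyor scd ywyc xpz eeys yqltd ivc gtfc
Hunk 5: at line 4 remove [dyor,scd] add [tmse,xdmdu,rda] -> 13 lines: yzv vel hbu nvzxc tmse xdmdu rda ywyc xpz eeys yqltd ivc gtfc
Hunk 6: at line 10 remove [yqltd] add [qnzyf,ksv,cndxy] -> 15 lines: yzv vel hbu nvzxc tmse xdmdu rda ywyc xpz eeys qnzyf ksv cndxy ivc gtfc
Hunk 7: at line 6 remove [rda] add [emvqu] -> 15 lines: yzv vel hbu nvzxc tmse xdmdu emvqu ywyc xpz eeys qnzyf ksv cndxy ivc gtfc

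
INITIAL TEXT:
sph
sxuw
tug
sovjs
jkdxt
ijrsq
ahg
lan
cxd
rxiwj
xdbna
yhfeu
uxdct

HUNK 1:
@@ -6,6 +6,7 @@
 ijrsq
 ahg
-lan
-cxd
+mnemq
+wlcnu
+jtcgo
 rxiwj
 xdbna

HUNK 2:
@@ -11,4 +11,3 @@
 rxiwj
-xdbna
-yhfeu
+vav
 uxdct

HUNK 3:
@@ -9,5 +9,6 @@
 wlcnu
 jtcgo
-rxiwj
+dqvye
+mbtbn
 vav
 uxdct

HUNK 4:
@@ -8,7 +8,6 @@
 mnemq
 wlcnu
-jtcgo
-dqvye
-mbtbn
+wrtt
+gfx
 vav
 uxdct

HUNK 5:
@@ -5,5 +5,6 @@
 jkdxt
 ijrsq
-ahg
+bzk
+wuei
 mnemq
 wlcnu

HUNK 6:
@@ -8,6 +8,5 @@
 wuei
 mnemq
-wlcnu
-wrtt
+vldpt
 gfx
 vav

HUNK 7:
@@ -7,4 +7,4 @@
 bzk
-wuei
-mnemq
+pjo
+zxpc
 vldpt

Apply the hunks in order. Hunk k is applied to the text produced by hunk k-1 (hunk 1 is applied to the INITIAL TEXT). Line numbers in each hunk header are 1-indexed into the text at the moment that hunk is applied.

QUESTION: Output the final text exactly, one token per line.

Hunk 1: at line 6 remove [lan,cxd] add [mnemq,wlcnu,jtcgo] -> 14 lines: sph sxuw tug sovjs jkdxt ijrsq ahg mnemq wlcnu jtcgo rxiwj xdbna yhfeu uxdct
Hunk 2: at line 11 remove [xdbna,yhfeu] add [vav] -> 13 lines: sph sxuw tug sovjs jkdxt ijrsq ahg mnemq wlcnu jtcgo rxiwj vav uxdct
Hunk 3: at line 9 remove [rxiwj] add [dqvye,mbtbn] -> 14 lines: sph sxuw tug sovjs jkdxt ijrsq ahg mnemq wlcnu jtcgo dqvye mbtbn vav uxdct
Hunk 4: at line 8 remove [jtcgo,dqvye,mbtbn] add [wrtt,gfx] -> 13 lines: sph sxuw tug sovjs jkdxt ijrsq ahg mnemq wlcnu wrtt gfx vav uxdct
Hunk 5: at line 5 remove [ahg] add [bzk,wuei] -> 14 lines: sph sxuw tug sovjs jkdxt ijrsq bzk wuei mnemq wlcnu wrtt gfx vav uxdct
Hunk 6: at line 8 remove [wlcnu,wrtt] add [vldpt] -> 13 lines: sph sxuw tug sovjs jkdxt ijrsq bzk wuei mnemq vldpt gfx vav uxdct
Hunk 7: at line 7 remove [wuei,mnemq] add [pjo,zxpc] -> 13 lines: sph sxuw tug sovjs jkdxt ijrsq bzk pjo zxpc vldpt gfx vav uxdct

Answer: sph
sxuw
tug
sovjs
jkdxt
ijrsq
bzk
pjo
zxpc
vldpt
gfx
vav
uxdct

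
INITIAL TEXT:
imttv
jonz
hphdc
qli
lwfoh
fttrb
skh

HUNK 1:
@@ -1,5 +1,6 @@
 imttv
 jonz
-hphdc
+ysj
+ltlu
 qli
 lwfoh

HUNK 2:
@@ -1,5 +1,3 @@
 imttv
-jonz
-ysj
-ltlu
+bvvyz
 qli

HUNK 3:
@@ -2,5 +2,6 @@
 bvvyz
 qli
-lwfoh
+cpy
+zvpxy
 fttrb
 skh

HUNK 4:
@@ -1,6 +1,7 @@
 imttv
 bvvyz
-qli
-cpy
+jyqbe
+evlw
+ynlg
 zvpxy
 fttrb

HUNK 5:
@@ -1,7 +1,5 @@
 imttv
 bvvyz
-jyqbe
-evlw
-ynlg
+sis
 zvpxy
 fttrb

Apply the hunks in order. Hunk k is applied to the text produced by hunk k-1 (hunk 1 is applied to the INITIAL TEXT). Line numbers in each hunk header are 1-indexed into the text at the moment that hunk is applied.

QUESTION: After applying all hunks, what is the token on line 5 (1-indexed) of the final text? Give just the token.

Hunk 1: at line 1 remove [hphdc] add [ysj,ltlu] -> 8 lines: imttv jonz ysj ltlu qli lwfoh fttrb skh
Hunk 2: at line 1 remove [jonz,ysj,ltlu] add [bvvyz] -> 6 lines: imttv bvvyz qli lwfoh fttrb skh
Hunk 3: at line 2 remove [lwfoh] add [cpy,zvpxy] -> 7 lines: imttv bvvyz qli cpy zvpxy fttrb skh
Hunk 4: at line 1 remove [qli,cpy] add [jyqbe,evlw,ynlg] -> 8 lines: imttv bvvyz jyqbe evlw ynlg zvpxy fttrb skh
Hunk 5: at line 1 remove [jyqbe,evlw,ynlg] add [sis] -> 6 lines: imttv bvvyz sis zvpxy fttrb skh
Final line 5: fttrb

Answer: fttrb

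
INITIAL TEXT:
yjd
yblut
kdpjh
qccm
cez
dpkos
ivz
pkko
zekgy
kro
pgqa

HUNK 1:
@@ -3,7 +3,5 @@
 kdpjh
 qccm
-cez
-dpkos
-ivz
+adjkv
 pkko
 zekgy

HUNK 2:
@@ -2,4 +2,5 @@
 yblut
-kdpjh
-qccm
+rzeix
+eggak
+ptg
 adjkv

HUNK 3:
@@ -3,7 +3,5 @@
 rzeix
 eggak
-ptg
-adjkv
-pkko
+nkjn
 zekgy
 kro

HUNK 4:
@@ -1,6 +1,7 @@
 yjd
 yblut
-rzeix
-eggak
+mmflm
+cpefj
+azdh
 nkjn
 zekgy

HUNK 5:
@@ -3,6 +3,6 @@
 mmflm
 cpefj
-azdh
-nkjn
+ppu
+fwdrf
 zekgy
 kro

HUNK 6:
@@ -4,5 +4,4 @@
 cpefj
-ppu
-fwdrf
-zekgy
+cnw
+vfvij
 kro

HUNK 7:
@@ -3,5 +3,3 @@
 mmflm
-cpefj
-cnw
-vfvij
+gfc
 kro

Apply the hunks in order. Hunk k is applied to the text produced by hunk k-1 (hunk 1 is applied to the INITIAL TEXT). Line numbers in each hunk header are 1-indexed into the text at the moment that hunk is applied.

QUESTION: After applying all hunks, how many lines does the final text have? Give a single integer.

Hunk 1: at line 3 remove [cez,dpkos,ivz] add [adjkv] -> 9 lines: yjd yblut kdpjh qccm adjkv pkko zekgy kro pgqa
Hunk 2: at line 2 remove [kdpjh,qccm] add [rzeix,eggak,ptg] -> 10 lines: yjd yblut rzeix eggak ptg adjkv pkko zekgy kro pgqa
Hunk 3: at line 3 remove [ptg,adjkv,pkko] add [nkjn] -> 8 lines: yjd yblut rzeix eggak nkjn zekgy kro pgqa
Hunk 4: at line 1 remove [rzeix,eggak] add [mmflm,cpefj,azdh] -> 9 lines: yjd yblut mmflm cpefj azdh nkjn zekgy kro pgqa
Hunk 5: at line 3 remove [azdh,nkjn] add [ppu,fwdrf] -> 9 lines: yjd yblut mmflm cpefj ppu fwdrf zekgy kro pgqa
Hunk 6: at line 4 remove [ppu,fwdrf,zekgy] add [cnw,vfvij] -> 8 lines: yjd yblut mmflm cpefj cnw vfvij kro pgqa
Hunk 7: at line 3 remove [cpefj,cnw,vfvij] add [gfc] -> 6 lines: yjd yblut mmflm gfc kro pgqa
Final line count: 6

Answer: 6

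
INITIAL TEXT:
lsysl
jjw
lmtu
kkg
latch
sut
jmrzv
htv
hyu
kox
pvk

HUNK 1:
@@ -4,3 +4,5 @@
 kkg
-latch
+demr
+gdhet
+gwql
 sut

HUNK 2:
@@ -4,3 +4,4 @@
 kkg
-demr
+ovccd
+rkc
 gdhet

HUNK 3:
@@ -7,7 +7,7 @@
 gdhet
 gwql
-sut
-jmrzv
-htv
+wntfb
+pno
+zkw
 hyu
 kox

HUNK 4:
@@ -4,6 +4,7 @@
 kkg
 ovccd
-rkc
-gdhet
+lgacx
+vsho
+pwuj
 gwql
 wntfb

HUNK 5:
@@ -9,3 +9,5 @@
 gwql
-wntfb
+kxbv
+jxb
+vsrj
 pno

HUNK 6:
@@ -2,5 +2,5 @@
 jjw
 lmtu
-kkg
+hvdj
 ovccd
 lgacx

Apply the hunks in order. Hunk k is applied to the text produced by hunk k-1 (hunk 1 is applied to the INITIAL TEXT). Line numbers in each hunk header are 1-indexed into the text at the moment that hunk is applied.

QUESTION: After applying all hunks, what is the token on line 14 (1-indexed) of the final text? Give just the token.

Answer: zkw

Derivation:
Hunk 1: at line 4 remove [latch] add [demr,gdhet,gwql] -> 13 lines: lsysl jjw lmtu kkg demr gdhet gwql sut jmrzv htv hyu kox pvk
Hunk 2: at line 4 remove [demr] add [ovccd,rkc] -> 14 lines: lsysl jjw lmtu kkg ovccd rkc gdhet gwql sut jmrzv htv hyu kox pvk
Hunk 3: at line 7 remove [sut,jmrzv,htv] add [wntfb,pno,zkw] -> 14 lines: lsysl jjw lmtu kkg ovccd rkc gdhet gwql wntfb pno zkw hyu kox pvk
Hunk 4: at line 4 remove [rkc,gdhet] add [lgacx,vsho,pwuj] -> 15 lines: lsysl jjw lmtu kkg ovccd lgacx vsho pwuj gwql wntfb pno zkw hyu kox pvk
Hunk 5: at line 9 remove [wntfb] add [kxbv,jxb,vsrj] -> 17 lines: lsysl jjw lmtu kkg ovccd lgacx vsho pwuj gwql kxbv jxb vsrj pno zkw hyu kox pvk
Hunk 6: at line 2 remove [kkg] add [hvdj] -> 17 lines: lsysl jjw lmtu hvdj ovccd lgacx vsho pwuj gwql kxbv jxb vsrj pno zkw hyu kox pvk
Final line 14: zkw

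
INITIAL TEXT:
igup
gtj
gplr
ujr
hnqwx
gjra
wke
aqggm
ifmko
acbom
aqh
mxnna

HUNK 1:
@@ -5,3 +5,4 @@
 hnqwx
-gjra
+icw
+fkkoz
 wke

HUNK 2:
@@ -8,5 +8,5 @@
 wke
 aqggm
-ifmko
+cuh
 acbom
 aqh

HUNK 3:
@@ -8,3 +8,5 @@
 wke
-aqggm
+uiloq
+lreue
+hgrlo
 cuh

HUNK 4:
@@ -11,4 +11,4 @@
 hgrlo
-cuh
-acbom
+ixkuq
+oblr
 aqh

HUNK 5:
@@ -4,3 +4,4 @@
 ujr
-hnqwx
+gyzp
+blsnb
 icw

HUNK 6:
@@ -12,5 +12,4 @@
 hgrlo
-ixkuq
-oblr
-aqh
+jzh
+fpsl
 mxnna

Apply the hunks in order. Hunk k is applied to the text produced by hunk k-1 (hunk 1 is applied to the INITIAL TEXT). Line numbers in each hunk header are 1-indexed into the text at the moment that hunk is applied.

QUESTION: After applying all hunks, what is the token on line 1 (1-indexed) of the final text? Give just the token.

Hunk 1: at line 5 remove [gjra] add [icw,fkkoz] -> 13 lines: igup gtj gplr ujr hnqwx icw fkkoz wke aqggm ifmko acbom aqh mxnna
Hunk 2: at line 8 remove [ifmko] add [cuh] -> 13 lines: igup gtj gplr ujr hnqwx icw fkkoz wke aqggm cuh acbom aqh mxnna
Hunk 3: at line 8 remove [aqggm] add [uiloq,lreue,hgrlo] -> 15 lines: igup gtj gplr ujr hnqwx icw fkkoz wke uiloq lreue hgrlo cuh acbom aqh mxnna
Hunk 4: at line 11 remove [cuh,acbom] add [ixkuq,oblr] -> 15 lines: igup gtj gplr ujr hnqwx icw fkkoz wke uiloq lreue hgrlo ixkuq oblr aqh mxnna
Hunk 5: at line 4 remove [hnqwx] add [gyzp,blsnb] -> 16 lines: igup gtj gplr ujr gyzp blsnb icw fkkoz wke uiloq lreue hgrlo ixkuq oblr aqh mxnna
Hunk 6: at line 12 remove [ixkuq,oblr,aqh] add [jzh,fpsl] -> 15 lines: igup gtj gplr ujr gyzp blsnb icw fkkoz wke uiloq lreue hgrlo jzh fpsl mxnna
Final line 1: igup

Answer: igup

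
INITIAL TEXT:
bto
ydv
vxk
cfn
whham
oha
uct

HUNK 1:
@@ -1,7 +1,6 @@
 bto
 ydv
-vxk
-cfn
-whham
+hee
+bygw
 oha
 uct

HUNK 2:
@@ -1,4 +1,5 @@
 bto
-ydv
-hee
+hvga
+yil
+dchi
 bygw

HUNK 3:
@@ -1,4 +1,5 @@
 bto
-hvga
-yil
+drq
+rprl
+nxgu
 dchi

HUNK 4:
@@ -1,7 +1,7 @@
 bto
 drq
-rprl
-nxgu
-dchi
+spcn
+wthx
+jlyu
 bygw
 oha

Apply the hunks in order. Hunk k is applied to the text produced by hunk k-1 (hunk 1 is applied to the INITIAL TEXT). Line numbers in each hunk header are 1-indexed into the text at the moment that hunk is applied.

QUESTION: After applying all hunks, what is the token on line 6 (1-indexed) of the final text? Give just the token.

Answer: bygw

Derivation:
Hunk 1: at line 1 remove [vxk,cfn,whham] add [hee,bygw] -> 6 lines: bto ydv hee bygw oha uct
Hunk 2: at line 1 remove [ydv,hee] add [hvga,yil,dchi] -> 7 lines: bto hvga yil dchi bygw oha uct
Hunk 3: at line 1 remove [hvga,yil] add [drq,rprl,nxgu] -> 8 lines: bto drq rprl nxgu dchi bygw oha uct
Hunk 4: at line 1 remove [rprl,nxgu,dchi] add [spcn,wthx,jlyu] -> 8 lines: bto drq spcn wthx jlyu bygw oha uct
Final line 6: bygw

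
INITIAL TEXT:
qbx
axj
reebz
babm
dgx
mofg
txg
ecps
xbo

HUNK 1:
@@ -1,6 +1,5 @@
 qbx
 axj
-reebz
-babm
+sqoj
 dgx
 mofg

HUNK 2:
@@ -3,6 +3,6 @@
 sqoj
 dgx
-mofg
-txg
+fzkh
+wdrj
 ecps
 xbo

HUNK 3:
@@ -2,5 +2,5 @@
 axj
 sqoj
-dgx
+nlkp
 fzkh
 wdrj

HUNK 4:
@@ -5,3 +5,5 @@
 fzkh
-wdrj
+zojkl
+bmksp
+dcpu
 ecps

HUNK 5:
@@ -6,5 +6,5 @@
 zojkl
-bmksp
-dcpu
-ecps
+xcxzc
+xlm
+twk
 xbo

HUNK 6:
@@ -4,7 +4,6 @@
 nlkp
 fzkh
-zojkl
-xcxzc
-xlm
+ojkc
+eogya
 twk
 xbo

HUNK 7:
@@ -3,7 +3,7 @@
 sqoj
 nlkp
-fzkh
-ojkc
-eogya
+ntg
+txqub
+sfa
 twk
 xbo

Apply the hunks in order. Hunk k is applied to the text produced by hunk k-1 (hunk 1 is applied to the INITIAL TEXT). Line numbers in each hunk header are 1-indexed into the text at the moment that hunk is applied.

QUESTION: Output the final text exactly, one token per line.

Answer: qbx
axj
sqoj
nlkp
ntg
txqub
sfa
twk
xbo

Derivation:
Hunk 1: at line 1 remove [reebz,babm] add [sqoj] -> 8 lines: qbx axj sqoj dgx mofg txg ecps xbo
Hunk 2: at line 3 remove [mofg,txg] add [fzkh,wdrj] -> 8 lines: qbx axj sqoj dgx fzkh wdrj ecps xbo
Hunk 3: at line 2 remove [dgx] add [nlkp] -> 8 lines: qbx axj sqoj nlkp fzkh wdrj ecps xbo
Hunk 4: at line 5 remove [wdrj] add [zojkl,bmksp,dcpu] -> 10 lines: qbx axj sqoj nlkp fzkh zojkl bmksp dcpu ecps xbo
Hunk 5: at line 6 remove [bmksp,dcpu,ecps] add [xcxzc,xlm,twk] -> 10 lines: qbx axj sqoj nlkp fzkh zojkl xcxzc xlm twk xbo
Hunk 6: at line 4 remove [zojkl,xcxzc,xlm] add [ojkc,eogya] -> 9 lines: qbx axj sqoj nlkp fzkh ojkc eogya twk xbo
Hunk 7: at line 3 remove [fzkh,ojkc,eogya] add [ntg,txqub,sfa] -> 9 lines: qbx axj sqoj nlkp ntg txqub sfa twk xbo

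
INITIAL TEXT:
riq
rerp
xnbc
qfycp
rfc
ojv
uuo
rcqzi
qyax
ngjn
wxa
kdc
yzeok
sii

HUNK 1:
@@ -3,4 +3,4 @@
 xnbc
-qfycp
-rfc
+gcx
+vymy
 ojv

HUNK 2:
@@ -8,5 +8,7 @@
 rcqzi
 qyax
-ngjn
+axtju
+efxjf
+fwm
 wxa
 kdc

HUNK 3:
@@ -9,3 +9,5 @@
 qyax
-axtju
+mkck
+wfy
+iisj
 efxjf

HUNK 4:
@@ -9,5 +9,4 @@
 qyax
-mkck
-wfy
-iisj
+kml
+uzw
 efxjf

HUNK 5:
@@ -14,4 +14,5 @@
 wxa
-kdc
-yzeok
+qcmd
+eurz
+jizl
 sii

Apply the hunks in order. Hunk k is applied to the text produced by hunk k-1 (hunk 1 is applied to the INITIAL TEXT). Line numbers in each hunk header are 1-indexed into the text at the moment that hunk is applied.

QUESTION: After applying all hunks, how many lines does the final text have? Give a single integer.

Hunk 1: at line 3 remove [qfycp,rfc] add [gcx,vymy] -> 14 lines: riq rerp xnbc gcx vymy ojv uuo rcqzi qyax ngjn wxa kdc yzeok sii
Hunk 2: at line 8 remove [ngjn] add [axtju,efxjf,fwm] -> 16 lines: riq rerp xnbc gcx vymy ojv uuo rcqzi qyax axtju efxjf fwm wxa kdc yzeok sii
Hunk 3: at line 9 remove [axtju] add [mkck,wfy,iisj] -> 18 lines: riq rerp xnbc gcx vymy ojv uuo rcqzi qyax mkck wfy iisj efxjf fwm wxa kdc yzeok sii
Hunk 4: at line 9 remove [mkck,wfy,iisj] add [kml,uzw] -> 17 lines: riq rerp xnbc gcx vymy ojv uuo rcqzi qyax kml uzw efxjf fwm wxa kdc yzeok sii
Hunk 5: at line 14 remove [kdc,yzeok] add [qcmd,eurz,jizl] -> 18 lines: riq rerp xnbc gcx vymy ojv uuo rcqzi qyax kml uzw efxjf fwm wxa qcmd eurz jizl sii
Final line count: 18

Answer: 18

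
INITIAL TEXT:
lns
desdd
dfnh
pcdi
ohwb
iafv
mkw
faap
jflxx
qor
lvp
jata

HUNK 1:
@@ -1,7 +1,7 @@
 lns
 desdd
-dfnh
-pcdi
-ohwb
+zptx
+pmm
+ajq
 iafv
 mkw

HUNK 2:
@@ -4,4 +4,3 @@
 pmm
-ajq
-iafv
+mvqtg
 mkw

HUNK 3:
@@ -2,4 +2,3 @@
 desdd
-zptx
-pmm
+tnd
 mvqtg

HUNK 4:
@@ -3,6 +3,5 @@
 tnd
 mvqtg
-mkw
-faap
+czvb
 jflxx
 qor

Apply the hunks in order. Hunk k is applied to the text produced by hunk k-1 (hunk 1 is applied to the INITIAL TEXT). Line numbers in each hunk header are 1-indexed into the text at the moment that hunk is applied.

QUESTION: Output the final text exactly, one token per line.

Answer: lns
desdd
tnd
mvqtg
czvb
jflxx
qor
lvp
jata

Derivation:
Hunk 1: at line 1 remove [dfnh,pcdi,ohwb] add [zptx,pmm,ajq] -> 12 lines: lns desdd zptx pmm ajq iafv mkw faap jflxx qor lvp jata
Hunk 2: at line 4 remove [ajq,iafv] add [mvqtg] -> 11 lines: lns desdd zptx pmm mvqtg mkw faap jflxx qor lvp jata
Hunk 3: at line 2 remove [zptx,pmm] add [tnd] -> 10 lines: lns desdd tnd mvqtg mkw faap jflxx qor lvp jata
Hunk 4: at line 3 remove [mkw,faap] add [czvb] -> 9 lines: lns desdd tnd mvqtg czvb jflxx qor lvp jata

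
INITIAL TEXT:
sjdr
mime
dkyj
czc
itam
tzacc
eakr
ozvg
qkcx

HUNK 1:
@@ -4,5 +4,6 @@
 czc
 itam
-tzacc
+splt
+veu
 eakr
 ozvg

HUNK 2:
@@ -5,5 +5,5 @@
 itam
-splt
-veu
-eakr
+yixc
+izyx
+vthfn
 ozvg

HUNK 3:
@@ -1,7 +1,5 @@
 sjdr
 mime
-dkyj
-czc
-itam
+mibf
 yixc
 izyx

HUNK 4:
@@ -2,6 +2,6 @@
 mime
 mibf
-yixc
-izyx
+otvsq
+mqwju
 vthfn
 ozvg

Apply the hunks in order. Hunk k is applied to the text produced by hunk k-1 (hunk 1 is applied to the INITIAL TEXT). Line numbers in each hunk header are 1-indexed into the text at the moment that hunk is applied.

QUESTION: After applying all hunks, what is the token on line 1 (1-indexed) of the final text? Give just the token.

Hunk 1: at line 4 remove [tzacc] add [splt,veu] -> 10 lines: sjdr mime dkyj czc itam splt veu eakr ozvg qkcx
Hunk 2: at line 5 remove [splt,veu,eakr] add [yixc,izyx,vthfn] -> 10 lines: sjdr mime dkyj czc itam yixc izyx vthfn ozvg qkcx
Hunk 3: at line 1 remove [dkyj,czc,itam] add [mibf] -> 8 lines: sjdr mime mibf yixc izyx vthfn ozvg qkcx
Hunk 4: at line 2 remove [yixc,izyx] add [otvsq,mqwju] -> 8 lines: sjdr mime mibf otvsq mqwju vthfn ozvg qkcx
Final line 1: sjdr

Answer: sjdr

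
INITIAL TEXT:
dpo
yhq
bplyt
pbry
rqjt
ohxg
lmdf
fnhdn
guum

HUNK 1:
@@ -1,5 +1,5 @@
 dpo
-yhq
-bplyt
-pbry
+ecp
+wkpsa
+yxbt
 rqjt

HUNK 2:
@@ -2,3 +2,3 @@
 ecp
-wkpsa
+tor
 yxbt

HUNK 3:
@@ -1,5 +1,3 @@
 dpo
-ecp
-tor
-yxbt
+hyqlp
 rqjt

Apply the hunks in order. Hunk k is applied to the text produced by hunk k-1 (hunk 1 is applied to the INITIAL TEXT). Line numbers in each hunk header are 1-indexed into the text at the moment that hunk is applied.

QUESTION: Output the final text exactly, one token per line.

Hunk 1: at line 1 remove [yhq,bplyt,pbry] add [ecp,wkpsa,yxbt] -> 9 lines: dpo ecp wkpsa yxbt rqjt ohxg lmdf fnhdn guum
Hunk 2: at line 2 remove [wkpsa] add [tor] -> 9 lines: dpo ecp tor yxbt rqjt ohxg lmdf fnhdn guum
Hunk 3: at line 1 remove [ecp,tor,yxbt] add [hyqlp] -> 7 lines: dpo hyqlp rqjt ohxg lmdf fnhdn guum

Answer: dpo
hyqlp
rqjt
ohxg
lmdf
fnhdn
guum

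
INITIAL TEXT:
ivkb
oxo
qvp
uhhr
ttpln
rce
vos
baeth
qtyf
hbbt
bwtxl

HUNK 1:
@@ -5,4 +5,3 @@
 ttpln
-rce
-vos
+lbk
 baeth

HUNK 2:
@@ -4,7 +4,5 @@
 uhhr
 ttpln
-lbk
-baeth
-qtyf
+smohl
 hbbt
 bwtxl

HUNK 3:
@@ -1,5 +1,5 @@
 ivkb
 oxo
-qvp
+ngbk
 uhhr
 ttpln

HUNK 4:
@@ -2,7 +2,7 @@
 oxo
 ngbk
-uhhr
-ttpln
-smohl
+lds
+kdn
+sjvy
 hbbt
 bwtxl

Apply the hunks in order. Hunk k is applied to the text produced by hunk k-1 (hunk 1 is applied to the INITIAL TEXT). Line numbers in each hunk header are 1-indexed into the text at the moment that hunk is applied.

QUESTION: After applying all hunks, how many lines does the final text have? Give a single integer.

Hunk 1: at line 5 remove [rce,vos] add [lbk] -> 10 lines: ivkb oxo qvp uhhr ttpln lbk baeth qtyf hbbt bwtxl
Hunk 2: at line 4 remove [lbk,baeth,qtyf] add [smohl] -> 8 lines: ivkb oxo qvp uhhr ttpln smohl hbbt bwtxl
Hunk 3: at line 1 remove [qvp] add [ngbk] -> 8 lines: ivkb oxo ngbk uhhr ttpln smohl hbbt bwtxl
Hunk 4: at line 2 remove [uhhr,ttpln,smohl] add [lds,kdn,sjvy] -> 8 lines: ivkb oxo ngbk lds kdn sjvy hbbt bwtxl
Final line count: 8

Answer: 8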